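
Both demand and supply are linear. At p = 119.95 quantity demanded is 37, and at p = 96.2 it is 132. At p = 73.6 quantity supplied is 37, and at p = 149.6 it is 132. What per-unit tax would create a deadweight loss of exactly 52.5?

10.5

Demand slope = (96.2 − 119.95)/(132 − 37) = −0.25, so p = 129.2 − 0.25q.
Supply slope = (149.6 − 73.6)/(132 − 37) = 0.8, so p = 44 + 0.8q.
Competitive equilibrium: 129.2 − 0.25q = 44 + 0.8q → q* = 81.1429, p* = 108.9143.
A tax t gives Δq = t/1.05 and wedge t, so DWL = t²/2.1.
t²/2.1 = 52.5 → t² = 110.25 → t = 10.5.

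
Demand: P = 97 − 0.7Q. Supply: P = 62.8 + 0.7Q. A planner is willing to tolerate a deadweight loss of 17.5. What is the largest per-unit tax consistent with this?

Competitive equilibrium: 97 − 0.7Q = 62.8 + 0.7Q → Q* = 24.4286, P* = 79.9.
A tax t gives ΔQ = t/1.4 and wedge t, so DWL = t²/2.8.
t²/2.8 = 17.5 → t² = 49 → t = 7.

7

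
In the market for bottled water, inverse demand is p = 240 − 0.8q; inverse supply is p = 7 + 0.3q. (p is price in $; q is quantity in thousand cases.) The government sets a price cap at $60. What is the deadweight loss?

Competitive equilibrium: 240 − 0.8q = 7 + 0.3q → q* = 211.81818, p* = 70.54545.
At the ceiling p = 60, quantity supplied = (60 − 7)/0.3 = 176.66667.
Willingness to pay at q' = 176.66667: 240 − 0.8·176.66667 = 98.66666.
Δq = 211.81818 − 176.66667 = 35.15151; wedge = 98.66666 − 60 = 38.66666.
Deadweight loss = ½ × 35.15151 × 38.66666 = $679.60 thousand.

$679.60 thousand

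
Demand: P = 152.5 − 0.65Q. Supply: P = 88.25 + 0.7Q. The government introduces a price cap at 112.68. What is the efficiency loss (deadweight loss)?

108.74

Competitive equilibrium: 152.5 − 0.65Q = 88.25 + 0.7Q → Q* = 47.5926, P* = 121.5648.
At the ceiling P = 112.68, quantity supplied = (112.68 − 88.25)/0.7 = 34.9.
Willingness to pay at Q' = 34.9: 152.5 − 0.65·34.9 = 129.815.
ΔQ = 47.5926 − 34.9 = 12.6926; wedge = 129.815 − 112.68 = 17.135.
Deadweight loss = ½ × 12.6926 × 17.135 = 108.74.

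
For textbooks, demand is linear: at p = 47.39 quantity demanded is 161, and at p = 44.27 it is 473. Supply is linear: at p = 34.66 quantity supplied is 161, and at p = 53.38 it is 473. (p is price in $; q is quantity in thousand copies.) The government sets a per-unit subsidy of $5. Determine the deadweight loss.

Demand slope = (44.27 − 47.39)/(473 − 161) = −0.01, so p = 49 − 0.01q.
Supply slope = (53.38 − 34.66)/(473 − 161) = 0.06, so p = 25 + 0.06q.
Competitive equilibrium: 49 − 0.01q = 25 + 0.06q → q* = 342.8571, p* = 45.5714.
The subsidy lowers effective supply by 5: p = 20 + 0.06q.
New quantity: 49 − 0.01q = 20 + 0.06q → q' = 414.2857.
Overproduction Δq = 414.2857 − 342.8571 = 71.4286; wedge = subsidy = 5.
The triangle = ½ × 71.4286 × 5 = $178.57 thousand.

$178.57 thousand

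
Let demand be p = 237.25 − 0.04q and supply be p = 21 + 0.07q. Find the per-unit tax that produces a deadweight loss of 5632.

35.2

Competitive equilibrium: 237.25 − 0.04q = 21 + 0.07q → q* = 1965.9091, p* = 158.6136.
A tax t gives Δq = t/0.11 and wedge t, so DWL = t²/0.22.
t²/0.22 = 5632 → t² = 1239.04 → t = 35.2.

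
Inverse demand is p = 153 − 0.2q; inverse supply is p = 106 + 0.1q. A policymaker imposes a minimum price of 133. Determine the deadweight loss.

481.67

Competitive equilibrium: 153 − 0.2q = 106 + 0.1q → q* = 156.6667, p* = 121.6667.
At the floor p = 133, quantity demanded = (153 − 133)/0.2 = 100.
Sellers' marginal cost at q' = 100: 106 + 0.1·100 = 116.
Δq = 156.6667 − 100 = 56.6667; wedge = 133 − 116 = 17.
Deadweight loss = ½ × 56.6667 × 17 = 481.67.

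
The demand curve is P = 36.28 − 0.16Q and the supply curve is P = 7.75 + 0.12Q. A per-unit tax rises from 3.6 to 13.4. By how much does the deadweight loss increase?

Competitive equilibrium: 36.28 − 0.16Q = 7.75 + 0.12Q → Q* = 101.8929, P* = 19.9771.
For a per-unit tax t: ΔQ = t/0.28, so DWL = ½·t·(t/0.28) = t²/0.56.
At t = 3.6: DWL = 23.143. At t = 13.4: DWL = 320.643.
Increase = 320.643 − 23.143 = 297.50.

297.50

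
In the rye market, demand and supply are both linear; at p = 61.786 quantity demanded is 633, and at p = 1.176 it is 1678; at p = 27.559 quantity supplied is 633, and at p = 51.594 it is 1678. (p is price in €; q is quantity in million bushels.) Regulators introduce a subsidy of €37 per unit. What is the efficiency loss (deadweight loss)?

Demand slope = (1.176 − 61.786)/(1678 − 633) = −0.058, so p = 98.5 − 0.058q.
Supply slope = (51.594 − 27.559)/(1678 − 633) = 0.023, so p = 13 + 0.023q.
Competitive equilibrium: 98.5 − 0.058q = 13 + 0.023q → q* = 1055.5556, p* = 37.2778.
The subsidy lowers effective supply by 37: p = 0.023q − 24.
New quantity: 98.5 − 0.058q = 0.023q − 24 → q' = 1512.3457.
Overproduction Δq = 1512.3457 − 1055.5556 = 456.7901; wedge = subsidy = 37.
Deadweight loss = ½ × 456.7901 × 37 = €8450.62 million.

€8450.62 million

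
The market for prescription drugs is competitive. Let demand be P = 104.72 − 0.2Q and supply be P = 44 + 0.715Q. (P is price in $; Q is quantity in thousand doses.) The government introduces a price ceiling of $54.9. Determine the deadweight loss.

Competitive equilibrium: 104.72 − 0.2Q = 44 + 0.715Q → Q* = 66.3607, P* = 91.4479.
At the ceiling P = 54.9, quantity supplied = (54.9 − 44)/0.715 = 15.2448.
Willingness to pay at Q' = 15.2448: 104.72 − 0.2·15.2448 = 101.671.
ΔQ = 66.3607 − 15.2448 = 51.1159; wedge = 101.671 − 54.9 = 46.771.
Welfare loss = ½ × 51.1159 × 46.771 = $1195.37 thousand.

$1195.37 thousand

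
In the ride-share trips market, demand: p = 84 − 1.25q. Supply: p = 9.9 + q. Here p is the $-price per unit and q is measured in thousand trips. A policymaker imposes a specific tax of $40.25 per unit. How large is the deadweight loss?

Competitive equilibrium: 84 − 1.25q = 9.9 + q → q* = 32.9333, p* = 42.8333.
With the tax, the buyer price exceeds the seller price by 40.25: (84 − 1.25q) − (9.9 + q) = 40.25 → q' = 15.0444.
Δq = 32.9333 − 15.0444 = 17.8889; the wedge equals the tax, 40.25.
Welfare loss = ½ × 17.8889 × 40.25 = $360.01 thousand.

$360.01 thousand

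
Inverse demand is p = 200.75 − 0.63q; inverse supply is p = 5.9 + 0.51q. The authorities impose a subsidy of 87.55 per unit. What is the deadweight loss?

Competitive equilibrium: 200.75 − 0.63q = 5.9 + 0.51q → q* = 170.9211, p* = 93.0697.
The subsidy lowers effective supply by 87.55: p = 0.51q − 81.65.
New quantity: 200.75 − 0.63q = 0.51q − 81.65 → q' = 247.7193.
Overproduction Δq = 247.7193 − 170.9211 = 76.7982; wedge = subsidy = 87.55.
Welfare loss = ½ × 76.7982 × 87.55 = 3361.84.

3361.84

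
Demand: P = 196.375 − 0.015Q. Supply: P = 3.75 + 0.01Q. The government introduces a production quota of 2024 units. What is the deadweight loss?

403422.01

Competitive equilibrium: 196.375 − 0.015Q = 3.75 + 0.01Q → Q* = 7705, P* = 80.8.
At Q = 2024: demand price = 196.375 − 0.015·2024 = 166.015; supply price = 3.75 + 0.01·2024 = 23.99.
ΔQ = 7705 − 2024 = 5681; wedge = 166.015 − 23.99 = 142.025.
Welfare loss = ½ × 5681 × 142.025 = 403422.01.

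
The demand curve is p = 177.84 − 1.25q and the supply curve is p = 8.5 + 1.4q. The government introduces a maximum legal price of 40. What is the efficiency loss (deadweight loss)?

Competitive equilibrium: 177.84 − 1.25q = 8.5 + 1.4q → q* = 63.9019, p* = 97.9626.
At the ceiling p = 40, quantity supplied = (40 − 8.5)/1.4 = 22.5.
Willingness to pay at q' = 22.5: 177.84 − 1.25·22.5 = 149.715.
Δq = 63.9019 − 22.5 = 41.4019; wedge = 149.715 − 40 = 109.715.
Deadweight loss = ½ × 41.4019 × 109.715 = 2271.20.

2271.20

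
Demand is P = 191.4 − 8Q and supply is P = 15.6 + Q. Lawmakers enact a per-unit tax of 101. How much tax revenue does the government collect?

Competitive equilibrium: 191.4 − 8Q = 15.6 + Q → Q* = 19.5333, P* = 35.1333.
With the tax, the buyer price exceeds the seller price by 101: (191.4 − 8Q) − (15.6 + Q) = 101 → Q' = 8.3111.
Tax revenue = 101 × 8.3111 = 839.42.

839.42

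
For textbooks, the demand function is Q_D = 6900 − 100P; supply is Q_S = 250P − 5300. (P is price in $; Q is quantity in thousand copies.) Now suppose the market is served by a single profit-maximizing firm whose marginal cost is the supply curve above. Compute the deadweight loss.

In inverse form: demand P = 69 − 0.01Q, supply P = 21.2 + 0.004Q.
Competitive equilibrium: 69 − 0.01Q = 21.2 + 0.004Q → Q* = 3414.28571, P* = 34.85714.
Marginal revenue: MR = 69 − 0.02Q. Set MR = MC: 69 − 0.02Q = 21.2 + 0.004Q → Q_m = 1991.66667.
Price P_m = 69 − 0.01·1991.66667 = 49.08333; MC(Q_m) = 21.2 + 0.004·1991.66667 = 29.16667.
Competitive Q* = 3414.28571, so ΔQ = 1422.61904; wedge = 49.08333 − 29.16667 = 19.91666.
Deadweight loss = ½ × 1422.61904 × 19.91666 = $14166.91 thousand.

$14166.91 thousand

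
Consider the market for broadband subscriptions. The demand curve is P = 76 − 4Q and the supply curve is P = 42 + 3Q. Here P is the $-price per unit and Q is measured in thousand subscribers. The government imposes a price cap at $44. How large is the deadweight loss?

$61.46 thousand

Competitive equilibrium: 76 − 4Q = 42 + 3Q → Q* = 4.8571, P* = 56.5714.
At the ceiling P = 44, quantity supplied = (44 − 42)/3 = 0.6667.
Willingness to pay at Q' = 0.6667: 76 − 4·0.6667 = 73.3332.
ΔQ = 4.8571 − 0.6667 = 4.1904; wedge = 73.3332 − 44 = 29.3332.
Deadweight loss = ½ × 4.1904 × 29.3332 = $61.46 thousand.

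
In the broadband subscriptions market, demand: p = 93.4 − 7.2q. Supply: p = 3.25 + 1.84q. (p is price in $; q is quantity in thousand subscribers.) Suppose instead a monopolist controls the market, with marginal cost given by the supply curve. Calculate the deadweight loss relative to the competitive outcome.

$88.35 thousand

Competitive equilibrium: 93.4 − 7.2q = 3.25 + 1.84q → q* = 9.9723, p* = 21.5991.
Marginal revenue: MR = 93.4 − 14.4q. Set MR = MC: 93.4 − 14.4q = 3.25 + 1.84q → q_m = 5.5511.
Price p_m = 93.4 − 7.2·5.5511 = 53.4321; MC(q_m) = 3.25 + 1.84·5.5511 = 13.464.
Competitive q* = 9.9723, so Δq = 4.4212; wedge = 53.4321 − 13.464 = 39.9681.
Deadweight loss = ½ × 4.4212 × 39.9681 = $88.35 thousand.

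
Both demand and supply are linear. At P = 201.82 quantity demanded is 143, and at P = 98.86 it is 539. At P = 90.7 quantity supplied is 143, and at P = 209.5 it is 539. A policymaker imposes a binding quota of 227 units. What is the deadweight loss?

Demand slope = (98.86 − 201.82)/(539 − 143) = −0.26, so P = 239 − 0.26Q.
Supply slope = (209.5 − 90.7)/(539 − 143) = 0.3, so P = 47.8 + 0.3Q.
Competitive equilibrium: 239 − 0.26Q = 47.8 + 0.3Q → Q* = 341.4286, P* = 150.2286.
At Q = 227: demand price = 239 − 0.26·227 = 179.98; supply price = 47.8 + 0.3·227 = 115.9.
ΔQ = 341.4286 − 227 = 114.4286; wedge = 179.98 − 115.9 = 64.08.
Welfare loss = ½ × 114.4286 × 64.08 = 3666.29.

3666.29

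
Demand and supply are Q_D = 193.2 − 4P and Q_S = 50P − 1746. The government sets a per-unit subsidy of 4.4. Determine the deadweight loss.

35.85

In inverse form: demand P = 48.3 − 0.25Q, supply P = 34.92 + 0.02Q.
Competitive equilibrium: 48.3 − 0.25Q = 34.92 + 0.02Q → Q* = 49.5556, P* = 35.9111.
The subsidy lowers effective supply by 4.4: P = 30.52 + 0.02Q.
New quantity: 48.3 − 0.25Q = 30.52 + 0.02Q → Q' = 65.8519.
Overproduction ΔQ = 65.8519 − 49.5556 = 16.2963; wedge = subsidy = 4.4.
Deadweight loss = ½ × 16.2963 × 4.4 = 35.85.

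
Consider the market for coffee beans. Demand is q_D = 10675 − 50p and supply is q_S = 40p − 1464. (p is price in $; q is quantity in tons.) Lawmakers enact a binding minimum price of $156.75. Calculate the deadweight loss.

$26909.67

In inverse form: demand p = 213.5 − 0.02q, supply p = 36.6 + 0.025q.
Competitive equilibrium: 213.5 − 0.02q = 36.6 + 0.025q → q* = 3931.1111, p* = 134.8778.
At the floor p = 156.75, quantity demanded = (213.5 − 156.75)/0.02 = 2837.5.
Sellers' marginal cost at q' = 2837.5: 36.6 + 0.025·2837.5 = 107.5375.
Δq = 3931.1111 − 2837.5 = 1093.6111; wedge = 156.75 − 107.5375 = 49.2125.
Deadweight loss = ½ × 1093.6111 × 49.2125 = $26909.67.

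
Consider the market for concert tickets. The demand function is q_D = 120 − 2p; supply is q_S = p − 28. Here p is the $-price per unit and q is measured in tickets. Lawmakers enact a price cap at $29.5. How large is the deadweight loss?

$295.02

In inverse form: demand p = 60 − 0.5q, supply p = 28 + q.
Competitive equilibrium: 60 − 0.5q = 28 + q → q* = 21.3333, p* = 49.3333.
At the ceiling p = 29.5, quantity supplied = (29.5 − 28)/1 = 1.5.
Willingness to pay at q' = 1.5: 60 − 0.5·1.5 = 59.25.
Δq = 21.3333 − 1.5 = 19.8333; wedge = 59.25 − 29.5 = 29.75.
Deadweight loss = ½ × 19.8333 × 29.75 = $295.02.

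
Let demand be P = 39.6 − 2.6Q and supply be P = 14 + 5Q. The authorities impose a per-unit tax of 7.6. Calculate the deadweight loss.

Competitive equilibrium: 39.6 − 2.6Q = 14 + 5Q → Q* = 3.3684, P* = 30.8421.
With the tax, the buyer price exceeds the seller price by 7.6: (39.6 − 2.6Q) − (14 + 5Q) = 7.6 → Q' = 2.3684.
ΔQ = 3.3684 − 2.3684 = 1; the wedge equals the tax, 7.6.
Welfare loss = ½ × 1 × 7.6 = 3.80.

3.80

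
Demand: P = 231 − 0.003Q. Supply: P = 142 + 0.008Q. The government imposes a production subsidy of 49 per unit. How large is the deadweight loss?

Competitive equilibrium: 231 − 0.003Q = 142 + 0.008Q → Q* = 8090.9091, P* = 206.7273.
The subsidy lowers effective supply by 49: P = 93 + 0.008Q.
New quantity: 231 − 0.003Q = 93 + 0.008Q → Q' = 12545.4545.
Overproduction ΔQ = 12545.4545 − 8090.9091 = 4454.5454; wedge = subsidy = 49.
DWL = ½ × 4454.5454 × 49 = 109136.36.

109136.36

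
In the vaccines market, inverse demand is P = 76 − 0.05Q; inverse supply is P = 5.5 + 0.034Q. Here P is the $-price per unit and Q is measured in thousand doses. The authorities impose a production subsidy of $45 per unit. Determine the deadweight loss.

Competitive equilibrium: 76 − 0.05Q = 5.5 + 0.034Q → Q* = 839.2857, P* = 34.0357.
The subsidy lowers effective supply by 45: P = 0.034Q − 39.5.
New quantity: 76 − 0.05Q = 0.034Q − 39.5 → Q' = 1375.
Overproduction ΔQ = 1375 − 839.2857 = 535.7143; wedge = subsidy = 45.
The triangle = ½ × 535.7143 × 45 = $12053.57 thousand.

$12053.57 thousand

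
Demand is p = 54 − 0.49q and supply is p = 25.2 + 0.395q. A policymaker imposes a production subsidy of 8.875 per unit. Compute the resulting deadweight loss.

Competitive equilibrium: 54 − 0.49q = 25.2 + 0.395q → q* = 32.5424, p* = 38.0542.
The subsidy lowers effective supply by 8.875: p = 16.325 + 0.395q.
New quantity: 54 − 0.49q = 16.325 + 0.395q → q' = 42.5706.
Overproduction Δq = 42.5706 − 32.5424 = 10.0282; wedge = subsidy = 8.875.
DWL = ½ × 10.0282 × 8.875 = 44.50.

44.50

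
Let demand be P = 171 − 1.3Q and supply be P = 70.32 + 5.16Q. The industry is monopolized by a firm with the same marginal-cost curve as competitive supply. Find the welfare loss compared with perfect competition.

Competitive equilibrium: 171 − 1.3Q = 70.32 + 5.16Q → Q* = 15.5851, P* = 150.7393.
Marginal revenue: MR = 171 − 2.6Q. Set MR = MC: 171 − 2.6Q = 70.32 + 5.16Q → Q_m = 12.9742.
Price P_m = 171 − 1.3·12.9742 = 154.1335; MC(Q_m) = 70.32 + 5.16·12.9742 = 137.2669.
Competitive Q* = 15.5851, so ΔQ = 2.6109; wedge = 154.1335 − 137.2669 = 16.8666.
The triangle = ½ × 2.6109 × 16.8666 = 22.02.

22.02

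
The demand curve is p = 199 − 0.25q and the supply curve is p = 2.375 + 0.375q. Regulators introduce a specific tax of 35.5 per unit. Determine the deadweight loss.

Competitive equilibrium: 199 − 0.25q = 2.375 + 0.375q → q* = 314.6, p* = 120.35.
With the tax, the buyer price exceeds the seller price by 35.5: (199 − 0.25q) − (2.375 + 0.375q) = 35.5 → q' = 257.8.
Δq = 314.6 − 257.8 = 56.8; the wedge equals the tax, 35.5.
The triangle = ½ × 56.8 × 35.5 = 1008.20.

1008.20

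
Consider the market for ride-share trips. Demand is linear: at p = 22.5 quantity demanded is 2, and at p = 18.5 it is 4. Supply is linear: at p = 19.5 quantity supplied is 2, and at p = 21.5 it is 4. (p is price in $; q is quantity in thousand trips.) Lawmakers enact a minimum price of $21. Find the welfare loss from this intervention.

Demand slope = (18.5 − 22.5)/(4 − 2) = −2, so p = 26.5 − 2q.
Supply slope = (21.5 − 19.5)/(4 − 2) = 1, so p = 17.5 + q.
Competitive equilibrium: 26.5 − 2q = 17.5 + q → q* = 3, p* = 20.5.
At the floor p = 21, quantity demanded = (26.5 − 21)/2 = 2.75.
Sellers' marginal cost at q' = 2.75: 17.5 + 1·2.75 = 20.25.
Δq = 3 − 2.75 = 0.25; wedge = 21 − 20.25 = 0.75.
The triangle = ½ × 0.25 × 0.75 = $0.09 thousand.

$0.09 thousand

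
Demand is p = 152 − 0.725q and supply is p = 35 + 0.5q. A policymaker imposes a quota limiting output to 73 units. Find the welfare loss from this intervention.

Competitive equilibrium: 152 − 0.725q = 35 + 0.5q → q* = 95.5102, p* = 82.7551.
At q = 73: demand price = 152 − 0.725·73 = 99.075; supply price = 35 + 0.5·73 = 71.5.
Δq = 95.5102 − 73 = 22.5102; wedge = 99.075 − 71.5 = 27.575.
Welfare loss = ½ × 22.5102 × 27.575 = 310.36.

310.36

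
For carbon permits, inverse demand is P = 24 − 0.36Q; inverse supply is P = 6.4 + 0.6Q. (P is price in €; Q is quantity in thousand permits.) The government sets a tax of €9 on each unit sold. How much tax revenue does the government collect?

€80.625 thousand

Competitive equilibrium: 24 − 0.36Q = 6.4 + 0.6Q → Q* = 18.3333, P* = 17.4.
With the tax, the buyer price exceeds the seller price by 9: (24 − 0.36Q) − (6.4 + 0.6Q) = 9 → Q' = 8.9583.
Tax revenue = 9 × 8.9583 = €80.625 thousand.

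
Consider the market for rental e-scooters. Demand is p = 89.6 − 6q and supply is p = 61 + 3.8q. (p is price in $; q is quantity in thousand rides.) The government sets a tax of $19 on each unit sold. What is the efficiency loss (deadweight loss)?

Competitive equilibrium: 89.6 − 6q = 61 + 3.8q → q* = 2.9184, p* = 72.0898.
With the tax, the buyer price exceeds the seller price by 19: (89.6 − 6q) − (61 + 3.8q) = 19 → q' = 0.9796.
Δq = 2.9184 − 0.9796 = 1.9388; the wedge equals the tax, 19.
DWL = ½ × 1.9388 × 19 = $18.42 thousand.

$18.42 thousand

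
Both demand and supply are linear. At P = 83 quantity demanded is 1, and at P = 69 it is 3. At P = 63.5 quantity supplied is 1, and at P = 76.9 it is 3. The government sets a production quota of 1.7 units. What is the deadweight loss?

Demand slope = (69 − 83)/(3 − 1) = −7, so P = 90 − 7Q.
Supply slope = (76.9 − 63.5)/(3 − 1) = 6.7, so P = 56.8 + 6.7Q.
Competitive equilibrium: 90 − 7Q = 56.8 + 6.7Q → Q* = 2.4234, P* = 73.0365.
At Q = 1.7: demand price = 90 − 7·1.7 = 78.1; supply price = 56.8 + 6.7·1.7 = 68.19.
ΔQ = 2.4234 − 1.7 = 0.7234; wedge = 78.1 − 68.19 = 9.91.
DWL = ½ × 0.7234 × 9.91 = 3.58.

3.58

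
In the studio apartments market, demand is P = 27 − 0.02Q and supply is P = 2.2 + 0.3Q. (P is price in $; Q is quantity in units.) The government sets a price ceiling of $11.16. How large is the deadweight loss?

$363.03

Competitive equilibrium: 27 − 0.02Q = 2.2 + 0.3Q → Q* = 77.5, P* = 25.45.
At the ceiling P = 11.16, quantity supplied = (11.16 − 2.2)/0.3 = 29.8667.
Willingness to pay at Q' = 29.8667: 27 − 0.02·29.8667 = 26.4027.
ΔQ = 77.5 − 29.8667 = 47.6333; wedge = 26.4027 − 11.16 = 15.2427.
Deadweight loss = ½ × 47.6333 × 15.2427 = $363.03.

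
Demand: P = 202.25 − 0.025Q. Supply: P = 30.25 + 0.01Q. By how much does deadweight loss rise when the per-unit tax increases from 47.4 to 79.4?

Competitive equilibrium: 202.25 − 0.025Q = 30.25 + 0.01Q → Q* = 4914.2857, P* = 79.3929.
For a per-unit tax t: ΔQ = t/0.035, so DWL = ½·t·(t/0.035) = t²/0.07.
At t = 47.4: DWL = 32096.5714. At t = 79.4: DWL = 90062.2857.
Increase = 90062.2857 − 32096.5714 = 57965.71.

57965.71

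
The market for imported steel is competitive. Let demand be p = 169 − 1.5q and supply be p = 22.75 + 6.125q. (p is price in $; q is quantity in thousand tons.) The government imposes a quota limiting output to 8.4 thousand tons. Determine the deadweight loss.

$443.07 thousand

Competitive equilibrium: 169 − 1.5q = 22.75 + 6.125q → q* = 19.1803, p* = 140.2295.
At q = 8.4: demand price = 169 − 1.5·8.4 = 156.4; supply price = 22.75 + 6.125·8.4 = 74.2.
Δq = 19.1803 − 8.4 = 10.7803; wedge = 156.4 − 74.2 = 82.2.
Welfare loss = ½ × 10.7803 × 82.2 = $443.07 thousand.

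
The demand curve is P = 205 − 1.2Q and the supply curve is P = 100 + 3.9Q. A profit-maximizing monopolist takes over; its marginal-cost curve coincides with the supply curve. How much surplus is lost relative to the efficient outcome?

39.22

Competitive equilibrium: 205 − 1.2Q = 100 + 3.9Q → Q* = 20.58824, P* = 180.29412.
Marginal revenue: MR = 205 − 2.4Q. Set MR = MC: 205 − 2.4Q = 100 + 3.9Q → Q_m = 16.66667.
Price P_m = 205 − 1.2·16.66667 = 185; MC(Q_m) = 100 + 3.9·16.66667 = 165.00001.
Competitive Q* = 20.58824, so ΔQ = 3.92157; wedge = 185 − 165.00001 = 19.99999.
DWL = ½ × 3.92157 × 19.99999 = 39.22.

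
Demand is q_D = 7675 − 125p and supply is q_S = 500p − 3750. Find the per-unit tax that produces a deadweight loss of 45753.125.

30.25

In inverse form: demand p = 61.4 − 0.008q, supply p = 7.5 + 0.002q.
Competitive equilibrium: 61.4 − 0.008q = 7.5 + 0.002q → q* = 5390, p* = 18.28.
A tax t gives Δq = t/0.01 and wedge t, so DWL = t²/0.02.
t²/0.02 = 45753.125 → t² = 915.0625 → t = 30.25.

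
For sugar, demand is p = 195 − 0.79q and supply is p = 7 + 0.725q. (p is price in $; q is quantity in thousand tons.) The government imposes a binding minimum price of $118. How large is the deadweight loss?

$536.95 thousand

Competitive equilibrium: 195 − 0.79q = 7 + 0.725q → q* = 124.09241, p* = 96.967.
At the floor p = 118, quantity demanded = (195 − 118)/0.79 = 97.46835.
Sellers' marginal cost at q' = 97.46835: 7 + 0.725·97.46835 = 77.66455.
Δq = 124.09241 − 97.46835 = 26.62406; wedge = 118 − 77.66455 = 40.33545.
Deadweight loss = ½ × 26.62406 × 40.33545 = $536.95 thousand.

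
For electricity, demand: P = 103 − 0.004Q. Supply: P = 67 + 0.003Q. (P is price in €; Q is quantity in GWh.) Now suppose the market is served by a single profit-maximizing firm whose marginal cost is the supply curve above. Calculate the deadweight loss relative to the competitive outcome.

€12240.85

Competitive equilibrium: 103 − 0.004Q = 67 + 0.003Q → Q* = 5142.85714, P* = 82.42857.
Marginal revenue: MR = 103 − 0.008Q. Set MR = MC: 103 − 0.008Q = 67 + 0.003Q → Q_m = 3272.72727.
Price P_m = 103 − 0.004·3272.72727 = 89.90909; MC(Q_m) = 67 + 0.003·3272.72727 = 76.81818.
Competitive Q* = 5142.85714, so ΔQ = 1870.12987; wedge = 89.90909 − 76.81818 = 13.09091.
The triangle = ½ × 1870.12987 × 13.09091 = €12240.85.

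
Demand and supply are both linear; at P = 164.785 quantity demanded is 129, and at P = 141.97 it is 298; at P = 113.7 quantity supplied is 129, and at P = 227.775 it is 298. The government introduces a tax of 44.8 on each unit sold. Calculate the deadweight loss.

1238.91

Demand slope = (141.97 − 164.785)/(298 − 129) = −0.135, so P = 182.2 − 0.135Q.
Supply slope = (227.775 − 113.7)/(298 − 129) = 0.675, so P = 26.625 + 0.675Q.
Competitive equilibrium: 182.2 − 0.135Q = 26.625 + 0.675Q → Q* = 192.0679, P* = 156.2708.
With the tax, the buyer price exceeds the seller price by 44.8: (182.2 − 0.135Q) − (26.625 + 0.675Q) = 44.8 → Q' = 136.7593.
ΔQ = 192.0679 − 136.7593 = 55.3086; the wedge equals the tax, 44.8.
The triangle = ½ × 55.3086 × 44.8 = 1238.91.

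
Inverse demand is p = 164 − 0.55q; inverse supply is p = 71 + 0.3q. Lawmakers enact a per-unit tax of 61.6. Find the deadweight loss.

2232.09

Competitive equilibrium: 164 − 0.55q = 71 + 0.3q → q* = 109.4118, p* = 103.8235.
With the tax, the buyer price exceeds the seller price by 61.6: (164 − 0.55q) − (71 + 0.3q) = 61.6 → q' = 36.9412.
Δq = 109.4118 − 36.9412 = 72.4706; the wedge equals the tax, 61.6.
DWL = ½ × 72.4706 × 61.6 = 2232.09.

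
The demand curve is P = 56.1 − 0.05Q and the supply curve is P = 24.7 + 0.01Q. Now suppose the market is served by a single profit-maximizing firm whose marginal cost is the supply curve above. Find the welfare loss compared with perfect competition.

Competitive equilibrium: 56.1 − 0.05Q = 24.7 + 0.01Q → Q* = 523.33333, P* = 29.93333.
Marginal revenue: MR = 56.1 − 0.1Q. Set MR = MC: 56.1 − 0.1Q = 24.7 + 0.01Q → Q_m = 285.45455.
Price P_m = 56.1 − 0.05·285.45455 = 41.82727; MC(Q_m) = 24.7 + 0.01·285.45455 = 27.55455.
Competitive Q* = 523.33333, so ΔQ = 237.87878; wedge = 41.82727 − 27.55455 = 14.27272.
Deadweight loss = ½ × 237.87878 × 14.27272 = 1697.59.

1697.59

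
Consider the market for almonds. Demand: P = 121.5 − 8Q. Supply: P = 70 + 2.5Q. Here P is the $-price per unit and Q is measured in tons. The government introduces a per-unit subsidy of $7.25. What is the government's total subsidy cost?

Competitive equilibrium: 121.5 − 8Q = 70 + 2.5Q → Q* = 4.9048, P* = 82.2619.
The subsidy lowers effective supply by 7.25: P = 62.75 + 2.5Q.
New quantity: 121.5 − 8Q = 62.75 + 2.5Q → Q' = 5.5952.
Total subsidy cost = 7.25 × 5.5952 = $40.57.

$40.57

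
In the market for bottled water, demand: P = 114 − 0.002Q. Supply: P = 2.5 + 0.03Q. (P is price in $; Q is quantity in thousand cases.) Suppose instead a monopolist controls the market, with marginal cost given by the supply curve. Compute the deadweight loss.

Competitive equilibrium: 114 − 0.002Q = 2.5 + 0.03Q → Q* = 3484.375, P* = 107.0313.
Marginal revenue: MR = 114 − 0.004Q. Set MR = MC: 114 − 0.004Q = 2.5 + 0.03Q → Q_m = 3279.4118.
Price P_m = 114 − 0.002·3279.4118 = 107.4412; MC(Q_m) = 2.5 + 0.03·3279.4118 = 100.8824.
Competitive Q* = 3484.375, so ΔQ = 204.9632; wedge = 107.4412 − 100.8824 = 6.5588.
The triangle = ½ × 204.9632 × 6.5588 = $672.16 thousand.

$672.16 thousand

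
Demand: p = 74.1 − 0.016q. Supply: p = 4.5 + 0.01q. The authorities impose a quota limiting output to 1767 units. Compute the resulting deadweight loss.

Competitive equilibrium: 74.1 − 0.016q = 4.5 + 0.01q → q* = 2676.9231, p* = 31.2692.
At q = 1767: demand price = 74.1 − 0.016·1767 = 45.828; supply price = 4.5 + 0.01·1767 = 22.17.
Δq = 2676.9231 − 1767 = 909.9231; wedge = 45.828 − 22.17 = 23.658.
DWL = ½ × 909.9231 × 23.658 = 10763.48.

10763.48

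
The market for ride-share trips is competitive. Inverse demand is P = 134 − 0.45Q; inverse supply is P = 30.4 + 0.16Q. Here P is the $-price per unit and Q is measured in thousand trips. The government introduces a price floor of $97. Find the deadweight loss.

$2341.24 thousand

Competitive equilibrium: 134 − 0.45Q = 30.4 + 0.16Q → Q* = 169.8361, P* = 57.5738.
At the floor P = 97, quantity demanded = (134 − 97)/0.45 = 82.2222.
Sellers' marginal cost at Q' = 82.2222: 30.4 + 0.16·82.2222 = 43.5556.
ΔQ = 169.8361 − 82.2222 = 87.6139; wedge = 97 − 43.5556 = 53.4444.
The triangle = ½ × 87.6139 × 53.4444 = $2341.24 thousand.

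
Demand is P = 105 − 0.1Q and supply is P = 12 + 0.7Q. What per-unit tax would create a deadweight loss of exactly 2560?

Competitive equilibrium: 105 − 0.1Q = 12 + 0.7Q → Q* = 116.25, P* = 93.375.
A tax t gives ΔQ = t/0.8 and wedge t, so DWL = t²/1.6.
t²/1.6 = 2560 → t² = 4096 → t = 64.

64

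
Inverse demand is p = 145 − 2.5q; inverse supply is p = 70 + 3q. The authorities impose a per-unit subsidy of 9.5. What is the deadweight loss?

8.20

Competitive equilibrium: 145 − 2.5q = 70 + 3q → q* = 13.6364, p* = 110.9091.
The subsidy lowers effective supply by 9.5: p = 60.5 + 3q.
New quantity: 145 − 2.5q = 60.5 + 3q → q' = 15.3636.
Overproduction Δq = 15.3636 − 13.6364 = 1.7272; wedge = subsidy = 9.5.
Welfare loss = ½ × 1.7272 × 9.5 = 8.20.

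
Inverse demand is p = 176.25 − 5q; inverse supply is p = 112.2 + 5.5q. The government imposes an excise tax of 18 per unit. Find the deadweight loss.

Competitive equilibrium: 176.25 − 5q = 112.2 + 5.5q → q* = 6.1, p* = 145.75.
With the tax, the buyer price exceeds the seller price by 18: (176.25 − 5q) − (112.2 + 5.5q) = 18 → q' = 4.3857.
Δq = 6.1 − 4.3857 = 1.7143; the wedge equals the tax, 18.
Deadweight loss = ½ × 1.7143 × 18 = 15.43.

15.43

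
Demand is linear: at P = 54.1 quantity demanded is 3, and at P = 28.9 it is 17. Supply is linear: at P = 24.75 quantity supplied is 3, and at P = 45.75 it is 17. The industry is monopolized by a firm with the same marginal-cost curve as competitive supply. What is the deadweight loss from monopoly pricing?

29.08

Demand slope = (28.9 − 54.1)/(17 − 3) = −1.8, so P = 59.5 − 1.8Q.
Supply slope = (45.75 − 24.75)/(17 − 3) = 1.5, so P = 20.25 + 1.5Q.
Competitive equilibrium: 59.5 − 1.8Q = 20.25 + 1.5Q → Q* = 11.8939, P* = 38.0909.
Marginal revenue: MR = 59.5 − 3.6Q. Set MR = MC: 59.5 − 3.6Q = 20.25 + 1.5Q → Q_m = 7.6961.
Price P_m = 59.5 − 1.8·7.6961 = 45.647; MC(Q_m) = 20.25 + 1.5·7.6961 = 31.7942.
Competitive Q* = 11.8939, so ΔQ = 4.1978; wedge = 45.647 − 31.7942 = 13.8528.
The triangle = ½ × 4.1978 × 13.8528 = 29.08.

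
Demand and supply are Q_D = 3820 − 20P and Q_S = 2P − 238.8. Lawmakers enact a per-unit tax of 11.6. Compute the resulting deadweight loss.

In inverse form: demand P = 191 − 0.05Q, supply P = 119.4 + 0.5Q.
Competitive equilibrium: 191 − 0.05Q = 119.4 + 0.5Q → Q* = 130.1818, P* = 184.4909.
With the tax, the buyer price exceeds the seller price by 11.6: (191 − 0.05Q) − (119.4 + 0.5Q) = 11.6 → Q' = 109.0909.
ΔQ = 130.1818 − 109.0909 = 21.0909; the wedge equals the tax, 11.6.
Welfare loss = ½ × 21.0909 × 11.6 = 122.33.

122.33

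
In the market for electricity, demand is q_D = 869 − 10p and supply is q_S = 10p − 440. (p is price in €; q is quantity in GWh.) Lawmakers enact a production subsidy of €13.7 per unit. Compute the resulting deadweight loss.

€469.225

In inverse form: demand p = 86.9 − 0.1q, supply p = 44 + 0.1q.
Competitive equilibrium: 86.9 − 0.1q = 44 + 0.1q → q* = 214.5, p* = 65.45.
The subsidy lowers effective supply by 13.7: p = 30.3 + 0.1q.
New quantity: 86.9 − 0.1q = 30.3 + 0.1q → q' = 283.
Overproduction Δq = 283 − 214.5 = 68.5; wedge = subsidy = 13.7.
Deadweight loss = ½ × 68.5 × 13.7 = €469.225.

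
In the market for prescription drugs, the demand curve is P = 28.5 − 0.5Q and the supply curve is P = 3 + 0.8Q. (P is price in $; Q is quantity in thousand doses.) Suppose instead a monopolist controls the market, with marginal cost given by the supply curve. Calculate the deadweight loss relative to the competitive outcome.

$19.30 thousand

Competitive equilibrium: 28.5 − 0.5Q = 3 + 0.8Q → Q* = 19.6154, P* = 18.6923.
Marginal revenue: MR = 28.5 − Q. Set MR = MC: 28.5 − Q = 3 + 0.8Q → Q_m = 14.1667.
Price P_m = 28.5 − 0.5·14.1667 = 21.4167; MC(Q_m) = 3 + 0.8·14.1667 = 14.3334.
Competitive Q* = 19.6154, so ΔQ = 5.4487; wedge = 21.4167 − 14.3334 = 7.0833.
The triangle = ½ × 5.4487 × 7.0833 = $19.30 thousand.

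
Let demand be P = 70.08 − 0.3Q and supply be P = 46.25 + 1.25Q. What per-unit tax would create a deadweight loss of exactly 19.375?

Competitive equilibrium: 70.08 − 0.3Q = 46.25 + 1.25Q → Q* = 15.3742, P* = 65.4677.
A tax t gives ΔQ = t/1.55 and wedge t, so DWL = t²/3.1.
t²/3.1 = 19.375 → t² = 60.0625 → t = 7.75.

7.75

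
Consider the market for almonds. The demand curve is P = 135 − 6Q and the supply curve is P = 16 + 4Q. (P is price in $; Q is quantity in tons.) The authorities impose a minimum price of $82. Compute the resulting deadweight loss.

$47.02

Competitive equilibrium: 135 − 6Q = 16 + 4Q → Q* = 11.9, P* = 63.6.
At the floor P = 82, quantity demanded = (135 − 82)/6 = 8.8333.
Sellers' marginal cost at Q' = 8.8333: 16 + 4·8.8333 = 51.3332.
ΔQ = 11.9 − 8.8333 = 3.0667; wedge = 82 − 51.3332 = 30.6668.
The triangle = ½ × 3.0667 × 30.6668 = $47.02.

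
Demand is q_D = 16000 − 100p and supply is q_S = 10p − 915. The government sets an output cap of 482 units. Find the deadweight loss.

1089.23

In inverse form: demand p = 160 − 0.01q, supply p = 91.5 + 0.1q.
Competitive equilibrium: 160 − 0.01q = 91.5 + 0.1q → q* = 622.7273, p* = 153.7727.
At q = 482: demand price = 160 − 0.01·482 = 155.18; supply price = 91.5 + 0.1·482 = 139.7.
Δq = 622.7273 − 482 = 140.7273; wedge = 155.18 − 139.7 = 15.48.
The triangle = ½ × 140.7273 × 15.48 = 1089.23.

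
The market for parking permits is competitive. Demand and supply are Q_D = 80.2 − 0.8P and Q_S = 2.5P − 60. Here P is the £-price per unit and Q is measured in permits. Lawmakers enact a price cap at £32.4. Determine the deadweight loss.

In inverse form: demand P = 100.25 − 1.25Q, supply P = 24 + 0.4Q.
Competitive equilibrium: 100.25 − 1.25Q = 24 + 0.4Q → Q* = 46.2121, P* = 42.4848.
At the ceiling P = 32.4, quantity supplied = (32.4 − 24)/0.4 = 21.
Willingness to pay at Q' = 21: 100.25 − 1.25·21 = 74.
ΔQ = 46.2121 − 21 = 25.2121; wedge = 74 − 32.4 = 41.6.
Welfare loss = ½ × 25.2121 × 41.6 = £524.41.

£524.41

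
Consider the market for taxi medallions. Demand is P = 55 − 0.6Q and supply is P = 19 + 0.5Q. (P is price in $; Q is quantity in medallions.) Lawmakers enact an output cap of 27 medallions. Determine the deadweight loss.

Competitive equilibrium: 55 − 0.6Q = 19 + 0.5Q → Q* = 32.7273, P* = 35.3636.
At Q = 27: demand price = 55 − 0.6·27 = 38.8; supply price = 19 + 0.5·27 = 32.5.
ΔQ = 32.7273 − 27 = 5.7273; wedge = 38.8 − 32.5 = 6.3.
Deadweight loss = ½ × 5.7273 × 6.3 = $18.04.

$18.04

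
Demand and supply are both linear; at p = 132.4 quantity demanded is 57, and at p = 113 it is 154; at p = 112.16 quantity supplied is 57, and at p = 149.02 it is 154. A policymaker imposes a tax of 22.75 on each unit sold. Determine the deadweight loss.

Demand slope = (113 − 132.4)/(154 − 57) = −0.2, so p = 143.8 − 0.2q.
Supply slope = (149.02 − 112.16)/(154 − 57) = 0.38, so p = 90.5 + 0.38q.
Competitive equilibrium: 143.8 − 0.2q = 90.5 + 0.38q → q* = 91.89655, p* = 125.42069.
With the tax, the buyer price exceeds the seller price by 22.75: (143.8 − 0.2q) − (90.5 + 0.38q) = 22.75 → q' = 52.67241.
Δq = 91.89655 − 52.67241 = 39.22414; the wedge equals the tax, 22.75.
Welfare loss = ½ × 39.22414 × 22.75 = 446.17.

446.17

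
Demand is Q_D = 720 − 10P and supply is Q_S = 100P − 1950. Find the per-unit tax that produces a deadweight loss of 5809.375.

35.75

In inverse form: demand P = 72 − 0.1Q, supply P = 19.5 + 0.01Q.
Competitive equilibrium: 72 − 0.1Q = 19.5 + 0.01Q → Q* = 477.2727, P* = 24.2727.
A tax t gives ΔQ = t/0.11 and wedge t, so DWL = t²/0.22.
t²/0.22 = 5809.375 → t² = 1278.0625 → t = 35.75.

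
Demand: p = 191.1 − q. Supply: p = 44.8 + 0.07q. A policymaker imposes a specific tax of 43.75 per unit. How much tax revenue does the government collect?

4193.05

Competitive equilibrium: 191.1 − q = 44.8 + 0.07q → q* = 136.729, p* = 54.371.
With the tax, the buyer price exceeds the seller price by 43.75: (191.1 − q) − (44.8 + 0.07q) = 43.75 → q' = 95.8411.
Tax revenue = 43.75 × 95.8411 = 4193.05.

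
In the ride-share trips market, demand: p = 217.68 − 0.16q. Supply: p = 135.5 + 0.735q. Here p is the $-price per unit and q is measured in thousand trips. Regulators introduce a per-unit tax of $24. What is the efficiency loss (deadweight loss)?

$321.79 thousand

Competitive equilibrium: 217.68 − 0.16q = 135.5 + 0.735q → q* = 91.8212, p* = 202.9886.
With the tax, the buyer price exceeds the seller price by 24: (217.68 − 0.16q) − (135.5 + 0.735q) = 24 → q' = 65.0056.
Δq = 91.8212 − 65.0056 = 26.8156; the wedge equals the tax, 24.
DWL = ½ × 26.8156 × 24 = $321.79 thousand.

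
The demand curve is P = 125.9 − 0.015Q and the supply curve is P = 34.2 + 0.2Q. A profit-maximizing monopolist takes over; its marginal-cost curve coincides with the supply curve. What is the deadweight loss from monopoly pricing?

83.18

Competitive equilibrium: 125.9 − 0.015Q = 34.2 + 0.2Q → Q* = 426.5116, P* = 119.5023.
Marginal revenue: MR = 125.9 − 0.03Q. Set MR = MC: 125.9 − 0.03Q = 34.2 + 0.2Q → Q_m = 398.6957.
Price P_m = 125.9 − 0.015·398.6957 = 119.9196; MC(Q_m) = 34.2 + 0.2·398.6957 = 113.9391.
Competitive Q* = 426.5116, so ΔQ = 27.8159; wedge = 119.9196 − 113.9391 = 5.9805.
Deadweight loss = ½ × 27.8159 × 5.9805 = 83.18.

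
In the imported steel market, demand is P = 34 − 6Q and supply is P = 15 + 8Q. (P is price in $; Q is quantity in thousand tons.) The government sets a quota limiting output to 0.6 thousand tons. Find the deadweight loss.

$4.01 thousand

Competitive equilibrium: 34 − 6Q = 15 + 8Q → Q* = 1.3571, P* = 25.8571.
At Q = 0.6: demand price = 34 − 6·0.6 = 30.4; supply price = 15 + 8·0.6 = 19.8.
ΔQ = 1.3571 − 0.6 = 0.7571; wedge = 30.4 − 19.8 = 10.6.
The triangle = ½ × 0.7571 × 10.6 = $4.01 thousand.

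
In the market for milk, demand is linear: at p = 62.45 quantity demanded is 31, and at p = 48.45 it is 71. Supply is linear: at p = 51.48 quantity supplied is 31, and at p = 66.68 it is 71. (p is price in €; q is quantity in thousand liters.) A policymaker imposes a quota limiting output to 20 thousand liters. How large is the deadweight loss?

Demand slope = (48.45 − 62.45)/(71 − 31) = −0.35, so p = 73.3 − 0.35q.
Supply slope = (66.68 − 51.48)/(71 − 31) = 0.38, so p = 39.7 + 0.38q.
Competitive equilibrium: 73.3 − 0.35q = 39.7 + 0.38q → q* = 46.0274, p* = 57.1904.
At q = 20: demand price = 73.3 − 0.35·20 = 66.3; supply price = 39.7 + 0.38·20 = 47.3.
Δq = 46.0274 − 20 = 26.0274; wedge = 66.3 − 47.3 = 19.
DWL = ½ × 26.0274 × 19 = €247.26 thousand.

€247.26 thousand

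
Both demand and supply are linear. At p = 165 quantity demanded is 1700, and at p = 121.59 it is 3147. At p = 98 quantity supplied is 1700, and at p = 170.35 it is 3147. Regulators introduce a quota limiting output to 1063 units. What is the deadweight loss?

Demand slope = (121.59 − 165)/(3147 − 1700) = −0.03, so p = 216 − 0.03q.
Supply slope = (170.35 − 98)/(3147 − 1700) = 0.05, so p = 13 + 0.05q.
Competitive equilibrium: 216 − 0.03q = 13 + 0.05q → q* = 2537.5, p* = 139.875.
At q = 1063: demand price = 216 − 0.03·1063 = 184.11; supply price = 13 + 0.05·1063 = 66.15.
Δq = 2537.5 − 1063 = 1474.5; wedge = 184.11 − 66.15 = 117.96.
The triangle = ½ × 1474.5 × 117.96 = 86966.01.

86966.01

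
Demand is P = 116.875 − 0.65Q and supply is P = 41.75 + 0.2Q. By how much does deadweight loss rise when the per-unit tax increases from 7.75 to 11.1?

Competitive equilibrium: 116.875 − 0.65Q = 41.75 + 0.2Q → Q* = 88.3824, P* = 59.4265.
For a per-unit tax t: ΔQ = t/0.85, so DWL = ½·t·(t/0.85) = t²/1.7.
At t = 7.75: DWL = 35.331. At t = 11.1: DWL = 72.476.
Increase = 72.476 − 35.331 = 37.15.

37.15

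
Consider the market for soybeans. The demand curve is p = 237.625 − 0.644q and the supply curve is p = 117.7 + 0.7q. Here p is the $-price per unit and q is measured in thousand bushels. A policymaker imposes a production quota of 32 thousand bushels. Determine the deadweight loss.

Competitive equilibrium: 237.625 − 0.644q = 117.7 + 0.7q → q* = 89.2299, p* = 180.1609.
At q = 32: demand price = 237.625 − 0.644·32 = 217.017; supply price = 117.7 + 0.7·32 = 140.1.
Δq = 89.2299 − 32 = 57.2299; wedge = 217.017 − 140.1 = 76.917.
Welfare loss = ½ × 57.2299 × 76.917 = $2200.98 thousand.

$2200.98 thousand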